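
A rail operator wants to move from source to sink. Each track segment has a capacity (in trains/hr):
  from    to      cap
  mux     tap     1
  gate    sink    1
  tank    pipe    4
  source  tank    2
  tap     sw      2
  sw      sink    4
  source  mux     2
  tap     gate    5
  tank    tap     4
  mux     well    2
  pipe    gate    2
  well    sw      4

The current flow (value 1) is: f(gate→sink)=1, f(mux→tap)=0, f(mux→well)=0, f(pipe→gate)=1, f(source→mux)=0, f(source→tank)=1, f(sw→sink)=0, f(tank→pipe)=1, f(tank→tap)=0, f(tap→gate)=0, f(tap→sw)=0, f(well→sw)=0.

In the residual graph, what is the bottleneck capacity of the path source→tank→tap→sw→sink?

1

Residual capacities along the path: source→tank: 1, tank→tap: 4, tap→sw: 2, sw→sink: 4.
Minimum is 1.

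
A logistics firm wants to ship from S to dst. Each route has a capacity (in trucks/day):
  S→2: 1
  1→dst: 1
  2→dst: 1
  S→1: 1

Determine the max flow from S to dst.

2

Augment S→2→dst: bottleneck 1. Total 1.
Augment S→1→dst: bottleneck 1. Total 2.
No augmenting path remains in the residual graph.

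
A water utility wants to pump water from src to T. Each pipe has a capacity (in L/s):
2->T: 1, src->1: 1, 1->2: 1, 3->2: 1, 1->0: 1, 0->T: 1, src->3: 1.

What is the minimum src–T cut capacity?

Max flow = 2 (via 2 augmenting paths).
In the residual at optimum, the set reachable from src is {src}.
Cut edges: src->1 (cap 1), src->3 (cap 1). Sum = 2.

2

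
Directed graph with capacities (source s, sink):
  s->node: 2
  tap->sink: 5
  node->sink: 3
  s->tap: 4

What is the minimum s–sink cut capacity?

6

Max flow = 6 (via 2 augmenting paths).
In the residual at optimum, the set reachable from s is {s}.
Cut edges: s->node (cap 2), s->tap (cap 4). Sum = 6.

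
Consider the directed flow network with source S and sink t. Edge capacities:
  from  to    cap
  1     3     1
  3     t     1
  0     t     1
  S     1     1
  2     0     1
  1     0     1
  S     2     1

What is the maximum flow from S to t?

Augment S->2->0->t: bottleneck 1. Total 1.
Augment S->1->3->t: bottleneck 1. Total 2.
No augmenting path remains in the residual graph.

2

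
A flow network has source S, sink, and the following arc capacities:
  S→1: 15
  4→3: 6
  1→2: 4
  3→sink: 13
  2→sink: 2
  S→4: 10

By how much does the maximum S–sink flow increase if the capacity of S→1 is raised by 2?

0

Original max flow = 8.
Edge S→1 does not cross the min cut (source side {1, 2, 4, S}), so extra capacity there cannot help.
New max flow = 8. Increase = 0.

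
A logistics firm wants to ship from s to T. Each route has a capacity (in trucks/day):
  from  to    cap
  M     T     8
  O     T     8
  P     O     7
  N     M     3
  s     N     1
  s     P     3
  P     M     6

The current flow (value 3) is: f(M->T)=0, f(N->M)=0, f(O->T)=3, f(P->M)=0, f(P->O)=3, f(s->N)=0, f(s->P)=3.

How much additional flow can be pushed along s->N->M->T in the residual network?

1

Residual capacities along the path: s->N: 1, N->M: 3, M->T: 8.
Minimum is 1.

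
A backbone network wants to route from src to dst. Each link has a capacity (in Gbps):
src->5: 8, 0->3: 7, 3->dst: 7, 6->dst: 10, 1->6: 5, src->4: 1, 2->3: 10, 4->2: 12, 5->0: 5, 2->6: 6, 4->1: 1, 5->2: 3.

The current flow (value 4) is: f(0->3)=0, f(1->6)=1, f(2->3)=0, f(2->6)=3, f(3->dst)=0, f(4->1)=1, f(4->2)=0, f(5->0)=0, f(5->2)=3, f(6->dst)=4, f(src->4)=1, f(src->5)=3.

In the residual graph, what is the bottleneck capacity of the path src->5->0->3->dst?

Residual capacities along the path: src->5: 5, 5->0: 5, 0->3: 7, 3->dst: 7.
Minimum is 5.

5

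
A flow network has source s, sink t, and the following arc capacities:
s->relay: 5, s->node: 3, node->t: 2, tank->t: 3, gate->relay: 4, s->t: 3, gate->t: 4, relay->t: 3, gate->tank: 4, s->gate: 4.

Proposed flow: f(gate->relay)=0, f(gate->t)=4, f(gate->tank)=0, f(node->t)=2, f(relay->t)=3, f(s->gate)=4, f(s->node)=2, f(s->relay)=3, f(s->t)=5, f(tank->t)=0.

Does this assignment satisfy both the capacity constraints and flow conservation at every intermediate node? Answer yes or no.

Capacity violated on s->t: flow 5 > capacity 3.

No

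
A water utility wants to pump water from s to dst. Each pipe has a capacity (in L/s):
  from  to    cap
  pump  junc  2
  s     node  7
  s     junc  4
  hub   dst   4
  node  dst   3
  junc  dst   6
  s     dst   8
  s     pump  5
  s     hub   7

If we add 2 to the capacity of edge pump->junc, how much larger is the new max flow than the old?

Original max flow = 21.
Even with extra capacity on pump->junc, another cut of capacity 21 remains binding.
New max flow = 21. Increase = 0.

0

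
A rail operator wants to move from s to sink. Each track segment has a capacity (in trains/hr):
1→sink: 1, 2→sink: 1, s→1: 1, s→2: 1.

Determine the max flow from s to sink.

Augment s→2→sink: bottleneck 1. Total 1.
Augment s→1→sink: bottleneck 1. Total 2.
No augmenting path remains in the residual graph.

2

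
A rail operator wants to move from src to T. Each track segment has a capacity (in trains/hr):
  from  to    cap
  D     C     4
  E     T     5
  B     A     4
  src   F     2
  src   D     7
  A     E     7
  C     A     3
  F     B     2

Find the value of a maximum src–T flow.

Augment src→F→B→A→E→T: bottleneck 2. Total 2.
Augment src→D→C→A→E→T: bottleneck 3. Total 5.
No augmenting path remains in the residual graph.

5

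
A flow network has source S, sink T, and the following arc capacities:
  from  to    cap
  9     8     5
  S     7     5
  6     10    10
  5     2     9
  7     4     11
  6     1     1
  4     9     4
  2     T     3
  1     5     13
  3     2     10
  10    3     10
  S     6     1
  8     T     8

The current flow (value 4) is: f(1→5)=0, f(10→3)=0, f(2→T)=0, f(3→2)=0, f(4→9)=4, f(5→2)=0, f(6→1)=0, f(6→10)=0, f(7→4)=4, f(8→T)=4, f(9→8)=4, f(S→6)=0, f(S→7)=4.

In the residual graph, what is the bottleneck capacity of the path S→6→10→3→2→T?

Residual capacities along the path: S→6: 1, 6→10: 10, 10→3: 10, 3→2: 10, 2→T: 3.
Minimum is 1.

1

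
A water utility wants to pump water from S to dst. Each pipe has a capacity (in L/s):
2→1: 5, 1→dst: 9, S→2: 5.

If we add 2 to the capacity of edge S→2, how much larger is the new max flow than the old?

0

Original max flow = 5.
Even with extra capacity on S→2, another cut of capacity 5 remains binding.
New max flow = 5. Increase = 0.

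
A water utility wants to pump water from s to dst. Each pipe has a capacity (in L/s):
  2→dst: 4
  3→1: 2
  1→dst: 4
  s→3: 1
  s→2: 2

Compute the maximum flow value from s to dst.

Augment s→2→dst: bottleneck 2. Total 2.
Augment s→3→1→dst: bottleneck 1. Total 3.
No augmenting path remains in the residual graph.

3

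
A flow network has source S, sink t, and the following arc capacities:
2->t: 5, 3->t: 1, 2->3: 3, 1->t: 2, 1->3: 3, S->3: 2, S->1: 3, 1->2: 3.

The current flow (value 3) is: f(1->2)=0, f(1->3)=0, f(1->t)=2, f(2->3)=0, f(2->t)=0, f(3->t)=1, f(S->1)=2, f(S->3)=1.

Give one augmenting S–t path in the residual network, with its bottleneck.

S->1->2->t, bottleneck 1

Residual along S->1->2->t: S->1: 1, 1->2: 3, 2->t: 5.
Bottleneck = min = 1.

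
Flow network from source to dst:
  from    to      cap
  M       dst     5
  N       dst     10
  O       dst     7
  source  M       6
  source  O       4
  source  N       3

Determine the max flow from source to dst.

12

Augment source->M->dst: bottleneck 5. Total 5.
Augment source->O->dst: bottleneck 4. Total 9.
Augment source->N->dst: bottleneck 3. Total 12.
No augmenting path remains in the residual graph.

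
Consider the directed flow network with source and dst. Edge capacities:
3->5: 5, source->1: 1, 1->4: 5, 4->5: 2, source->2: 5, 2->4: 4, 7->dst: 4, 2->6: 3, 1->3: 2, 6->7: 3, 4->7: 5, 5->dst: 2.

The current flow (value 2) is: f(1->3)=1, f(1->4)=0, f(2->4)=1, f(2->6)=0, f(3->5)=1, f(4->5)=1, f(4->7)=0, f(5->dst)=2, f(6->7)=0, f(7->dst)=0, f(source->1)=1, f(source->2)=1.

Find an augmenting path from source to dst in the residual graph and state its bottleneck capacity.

source->2->4->7->dst, bottleneck 3

Residual along source->2->4->7->dst: source->2: 4, 2->4: 3, 4->7: 5, 7->dst: 4.
Bottleneck = min = 3.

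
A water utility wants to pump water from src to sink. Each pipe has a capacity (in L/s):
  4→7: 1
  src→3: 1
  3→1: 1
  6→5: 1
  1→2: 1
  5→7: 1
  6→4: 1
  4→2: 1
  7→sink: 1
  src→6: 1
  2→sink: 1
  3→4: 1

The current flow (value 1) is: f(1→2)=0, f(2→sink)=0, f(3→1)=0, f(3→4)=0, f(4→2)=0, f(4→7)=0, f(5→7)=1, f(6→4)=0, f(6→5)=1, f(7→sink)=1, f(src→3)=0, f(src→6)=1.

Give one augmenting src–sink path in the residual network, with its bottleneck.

Residual along src→3→4→2→sink: src→3: 1, 3→4: 1, 4→2: 1, 2→sink: 1.
Bottleneck = min = 1.

src→3→4→2→sink, bottleneck 1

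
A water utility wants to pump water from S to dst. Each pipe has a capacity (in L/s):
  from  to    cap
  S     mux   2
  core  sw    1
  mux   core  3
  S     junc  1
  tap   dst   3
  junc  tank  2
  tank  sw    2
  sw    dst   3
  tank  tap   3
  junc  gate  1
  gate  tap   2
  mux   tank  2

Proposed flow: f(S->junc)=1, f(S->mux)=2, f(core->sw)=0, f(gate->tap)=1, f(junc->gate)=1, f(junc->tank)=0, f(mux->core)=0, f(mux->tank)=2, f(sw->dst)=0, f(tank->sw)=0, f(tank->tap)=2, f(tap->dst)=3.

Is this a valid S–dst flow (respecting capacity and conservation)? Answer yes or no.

Every edge has 0 ≤ f(e) ≤ cap(e).
At each intermediate node, inflow equals outflow.

Yes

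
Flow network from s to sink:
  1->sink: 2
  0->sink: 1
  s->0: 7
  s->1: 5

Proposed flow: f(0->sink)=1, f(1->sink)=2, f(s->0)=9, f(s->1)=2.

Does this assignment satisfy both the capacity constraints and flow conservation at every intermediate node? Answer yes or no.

No

Capacity violated on s->0: flow 9 > capacity 7.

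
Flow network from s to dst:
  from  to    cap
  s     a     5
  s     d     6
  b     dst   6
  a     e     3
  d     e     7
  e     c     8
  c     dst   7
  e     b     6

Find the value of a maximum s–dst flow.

9

Augment s→a→e→c→dst: bottleneck 3. Total 3.
Augment s→d→e→c→dst: bottleneck 4. Total 7.
Augment s→d→e→b→dst: bottleneck 2. Total 9.
No augmenting path remains in the residual graph.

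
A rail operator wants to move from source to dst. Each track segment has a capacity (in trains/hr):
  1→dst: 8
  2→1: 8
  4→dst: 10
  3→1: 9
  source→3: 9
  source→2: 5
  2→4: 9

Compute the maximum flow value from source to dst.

13

Augment source→3→1→dst: bottleneck 8. Total 8.
Augment source→2→4→dst: bottleneck 5. Total 13.
No augmenting path remains in the residual graph.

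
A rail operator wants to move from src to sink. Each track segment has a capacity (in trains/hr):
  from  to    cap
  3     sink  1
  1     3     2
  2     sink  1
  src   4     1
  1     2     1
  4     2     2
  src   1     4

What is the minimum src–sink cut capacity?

Max flow = 2 (via 2 augmenting paths).
In the residual at optimum, the set reachable from src is {1, 2, 3, 4, src}.
Cut edges: 3->sink (cap 1), 2->sink (cap 1). Sum = 2.

2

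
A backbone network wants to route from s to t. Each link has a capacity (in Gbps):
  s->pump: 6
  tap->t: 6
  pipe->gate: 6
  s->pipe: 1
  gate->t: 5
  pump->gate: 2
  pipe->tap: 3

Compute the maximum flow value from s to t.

3

Augment s->pump->gate->t: bottleneck 2. Total 2.
Augment s->pipe->gate->t: bottleneck 1. Total 3.
No augmenting path remains in the residual graph.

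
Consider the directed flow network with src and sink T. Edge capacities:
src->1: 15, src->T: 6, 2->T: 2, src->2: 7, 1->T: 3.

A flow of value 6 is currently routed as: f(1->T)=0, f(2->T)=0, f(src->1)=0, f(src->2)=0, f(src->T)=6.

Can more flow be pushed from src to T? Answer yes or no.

Residual path src->2->T has bottleneck 2 > 0.
Pushing 2 along it raises the flow to 8, so the given flow is not maximum.

Yes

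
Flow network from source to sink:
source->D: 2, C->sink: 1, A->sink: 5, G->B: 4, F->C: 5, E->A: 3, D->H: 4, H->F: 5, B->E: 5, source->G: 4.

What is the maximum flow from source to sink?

4

Augment source->D->H->F->C->sink: bottleneck 1. Total 1.
Augment source->G->B->E->A->sink: bottleneck 3. Total 4.
No augmenting path remains in the residual graph.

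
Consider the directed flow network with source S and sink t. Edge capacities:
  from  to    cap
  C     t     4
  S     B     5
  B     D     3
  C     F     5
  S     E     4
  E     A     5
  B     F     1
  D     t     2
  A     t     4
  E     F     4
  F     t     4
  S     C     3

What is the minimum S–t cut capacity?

Max flow = 10 (via 4 augmenting paths).
In the residual at optimum, the set reachable from S is {B, D, S}.
Cut edges: S→E (cap 4), S→C (cap 3), B→F (cap 1), D→t (cap 2). Sum = 10.

10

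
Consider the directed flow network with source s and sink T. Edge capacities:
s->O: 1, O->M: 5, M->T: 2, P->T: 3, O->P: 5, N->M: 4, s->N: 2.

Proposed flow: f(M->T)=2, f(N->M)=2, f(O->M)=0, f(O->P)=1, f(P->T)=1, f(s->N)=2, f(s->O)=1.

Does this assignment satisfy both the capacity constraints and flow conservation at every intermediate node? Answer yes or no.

Yes

Every edge has 0 ≤ f(e) ≤ cap(e).
At each intermediate node, inflow equals outflow.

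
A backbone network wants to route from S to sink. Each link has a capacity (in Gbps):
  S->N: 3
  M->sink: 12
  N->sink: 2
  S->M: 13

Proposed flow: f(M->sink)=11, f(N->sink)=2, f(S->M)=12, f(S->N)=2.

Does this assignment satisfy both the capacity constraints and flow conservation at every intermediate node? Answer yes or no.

No

Conservation fails at M: inflow 12 ≠ outflow 11.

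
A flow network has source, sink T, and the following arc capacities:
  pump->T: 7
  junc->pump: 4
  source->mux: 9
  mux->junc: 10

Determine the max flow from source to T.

4

Augment source->mux->junc->pump->T: bottleneck 4. Total 4.
No augmenting path remains in the residual graph.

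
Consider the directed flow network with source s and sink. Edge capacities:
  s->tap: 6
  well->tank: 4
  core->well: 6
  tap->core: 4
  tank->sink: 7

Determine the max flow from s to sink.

4

Augment s->tap->core->well->tank->sink: bottleneck 4. Total 4.
No augmenting path remains in the residual graph.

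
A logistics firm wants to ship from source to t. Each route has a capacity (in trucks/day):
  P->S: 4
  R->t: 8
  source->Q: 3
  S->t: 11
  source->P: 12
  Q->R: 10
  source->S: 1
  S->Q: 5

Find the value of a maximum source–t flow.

8

Augment source->S->t: bottleneck 1. Total 1.
Augment source->P->S->t: bottleneck 4. Total 5.
Augment source->Q->R->t: bottleneck 3. Total 8.
No augmenting path remains in the residual graph.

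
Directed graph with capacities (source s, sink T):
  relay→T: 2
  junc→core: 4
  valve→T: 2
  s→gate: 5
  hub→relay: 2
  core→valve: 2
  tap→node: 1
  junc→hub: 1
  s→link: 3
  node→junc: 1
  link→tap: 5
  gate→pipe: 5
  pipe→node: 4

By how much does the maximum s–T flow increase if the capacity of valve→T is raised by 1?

Original max flow = 1.
Edge valve→T does not cross the min cut (source side {gate, link, node, pipe, s, tap}), so extra capacity there cannot help.
New max flow = 1. Increase = 0.

0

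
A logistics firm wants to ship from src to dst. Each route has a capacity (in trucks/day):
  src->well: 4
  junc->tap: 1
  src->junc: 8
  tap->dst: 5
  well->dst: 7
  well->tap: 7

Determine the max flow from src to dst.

Augment src->well->dst: bottleneck 4. Total 4.
Augment src->junc->tap->dst: bottleneck 1. Total 5.
No augmenting path remains in the residual graph.

5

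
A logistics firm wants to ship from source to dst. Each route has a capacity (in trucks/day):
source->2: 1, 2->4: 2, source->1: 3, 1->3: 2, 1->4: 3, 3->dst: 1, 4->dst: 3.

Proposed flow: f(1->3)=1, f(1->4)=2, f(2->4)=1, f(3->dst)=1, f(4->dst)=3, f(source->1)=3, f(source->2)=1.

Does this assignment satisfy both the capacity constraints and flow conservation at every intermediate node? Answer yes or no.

Yes

Every edge has 0 ≤ f(e) ≤ cap(e).
At each intermediate node, inflow equals outflow.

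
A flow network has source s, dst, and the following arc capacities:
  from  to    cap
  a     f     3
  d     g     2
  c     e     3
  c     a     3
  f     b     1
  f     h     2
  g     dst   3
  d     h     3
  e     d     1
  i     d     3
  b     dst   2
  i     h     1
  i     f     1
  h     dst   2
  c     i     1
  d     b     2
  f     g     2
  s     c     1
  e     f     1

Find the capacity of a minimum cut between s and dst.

Max flow = 1 (via 1 augmenting path).
In the residual at optimum, the set reachable from s is {s}.
Cut edges: s→c (cap 1). Sum = 1.

1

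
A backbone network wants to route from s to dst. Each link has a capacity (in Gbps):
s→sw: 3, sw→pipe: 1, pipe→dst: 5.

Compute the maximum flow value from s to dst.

Augment s→sw→pipe→dst: bottleneck 1. Total 1.
No augmenting path remains in the residual graph.

1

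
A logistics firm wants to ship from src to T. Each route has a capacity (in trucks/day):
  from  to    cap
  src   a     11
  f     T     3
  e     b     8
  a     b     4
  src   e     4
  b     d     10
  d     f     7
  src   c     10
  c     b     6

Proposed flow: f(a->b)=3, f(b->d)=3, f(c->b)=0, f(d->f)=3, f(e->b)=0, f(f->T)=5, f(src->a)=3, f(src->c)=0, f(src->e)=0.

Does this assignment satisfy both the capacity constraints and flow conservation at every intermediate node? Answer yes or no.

Capacity violated on f->T: flow 5 > capacity 3.

No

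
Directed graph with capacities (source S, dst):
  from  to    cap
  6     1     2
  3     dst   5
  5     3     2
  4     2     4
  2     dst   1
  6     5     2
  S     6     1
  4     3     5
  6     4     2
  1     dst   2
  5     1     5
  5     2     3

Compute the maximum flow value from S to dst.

1

Augment S→6→1→dst: bottleneck 1. Total 1.
No augmenting path remains in the residual graph.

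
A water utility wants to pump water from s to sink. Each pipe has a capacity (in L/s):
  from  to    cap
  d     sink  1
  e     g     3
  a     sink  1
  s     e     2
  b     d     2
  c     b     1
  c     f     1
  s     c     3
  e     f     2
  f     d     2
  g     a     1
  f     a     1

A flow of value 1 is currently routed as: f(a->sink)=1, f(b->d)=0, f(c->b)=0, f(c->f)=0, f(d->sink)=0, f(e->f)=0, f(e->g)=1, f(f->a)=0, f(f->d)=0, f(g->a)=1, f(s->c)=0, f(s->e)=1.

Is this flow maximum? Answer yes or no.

No

Residual path s->e->f->d->sink has bottleneck 1 > 0.
Pushing 1 along it raises the flow to 2, so the given flow is not maximum.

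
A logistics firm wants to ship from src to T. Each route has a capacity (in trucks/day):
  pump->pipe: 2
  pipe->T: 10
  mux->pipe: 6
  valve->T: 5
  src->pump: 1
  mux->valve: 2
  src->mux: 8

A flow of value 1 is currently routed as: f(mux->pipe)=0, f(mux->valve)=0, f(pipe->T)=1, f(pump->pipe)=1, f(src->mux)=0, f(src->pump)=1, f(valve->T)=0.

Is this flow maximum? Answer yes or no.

No

Residual path src->mux->pipe->T has bottleneck 6 > 0.
Pushing 6 along it raises the flow to 7, so the given flow is not maximum.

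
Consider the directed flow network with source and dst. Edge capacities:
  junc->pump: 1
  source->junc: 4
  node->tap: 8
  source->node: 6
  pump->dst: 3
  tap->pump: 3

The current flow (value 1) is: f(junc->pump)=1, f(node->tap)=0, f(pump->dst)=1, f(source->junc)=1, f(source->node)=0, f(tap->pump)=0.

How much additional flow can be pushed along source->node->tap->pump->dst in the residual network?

Residual capacities along the path: source->node: 6, node->tap: 8, tap->pump: 3, pump->dst: 2.
Minimum is 2.

2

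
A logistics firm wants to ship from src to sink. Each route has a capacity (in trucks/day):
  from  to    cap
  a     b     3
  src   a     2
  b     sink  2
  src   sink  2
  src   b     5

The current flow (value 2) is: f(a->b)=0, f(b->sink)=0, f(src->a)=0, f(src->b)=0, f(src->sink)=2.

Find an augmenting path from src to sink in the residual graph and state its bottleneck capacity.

Residual along src->b->sink: src->b: 5, b->sink: 2.
Bottleneck = min = 2.

src->b->sink, bottleneck 2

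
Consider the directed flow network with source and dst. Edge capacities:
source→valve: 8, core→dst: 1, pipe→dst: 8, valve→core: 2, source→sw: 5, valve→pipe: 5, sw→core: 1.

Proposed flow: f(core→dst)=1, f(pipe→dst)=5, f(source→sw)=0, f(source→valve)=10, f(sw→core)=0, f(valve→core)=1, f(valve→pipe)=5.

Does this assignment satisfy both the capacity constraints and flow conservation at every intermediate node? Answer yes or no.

No

Capacity violated on source→valve: flow 10 > capacity 8.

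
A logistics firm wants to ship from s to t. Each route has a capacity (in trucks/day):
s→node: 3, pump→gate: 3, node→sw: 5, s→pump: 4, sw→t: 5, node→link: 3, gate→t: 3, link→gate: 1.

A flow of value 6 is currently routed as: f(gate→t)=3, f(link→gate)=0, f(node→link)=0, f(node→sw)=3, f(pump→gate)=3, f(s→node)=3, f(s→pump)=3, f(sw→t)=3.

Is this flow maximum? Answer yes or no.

Yes

Residual reachable from s: {pump, s}; t is not reachable.
Saturated cut: s→node, pump→gate with total capacity 6 = current flow value. Flow is maximum.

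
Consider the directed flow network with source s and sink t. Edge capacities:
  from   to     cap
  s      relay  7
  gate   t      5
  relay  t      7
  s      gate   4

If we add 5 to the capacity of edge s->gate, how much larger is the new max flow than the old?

1

Original max flow = 11.
After raising cap(s->gate), augmenting paths through that edge carry 1 more unit.
New max flow = 12. Increase = 1.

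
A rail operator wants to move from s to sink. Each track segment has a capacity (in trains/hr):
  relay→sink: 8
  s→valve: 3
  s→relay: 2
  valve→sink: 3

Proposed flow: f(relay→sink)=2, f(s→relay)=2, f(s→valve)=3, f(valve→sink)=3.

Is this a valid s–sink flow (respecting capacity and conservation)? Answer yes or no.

Yes

Every edge has 0 ≤ f(e) ≤ cap(e).
At each intermediate node, inflow equals outflow.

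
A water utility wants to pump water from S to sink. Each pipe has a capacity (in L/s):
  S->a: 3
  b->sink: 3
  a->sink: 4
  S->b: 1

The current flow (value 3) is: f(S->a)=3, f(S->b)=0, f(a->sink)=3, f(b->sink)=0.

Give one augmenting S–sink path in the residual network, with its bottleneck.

Residual along S->b->sink: S->b: 1, b->sink: 3.
Bottleneck = min = 1.

S->b->sink, bottleneck 1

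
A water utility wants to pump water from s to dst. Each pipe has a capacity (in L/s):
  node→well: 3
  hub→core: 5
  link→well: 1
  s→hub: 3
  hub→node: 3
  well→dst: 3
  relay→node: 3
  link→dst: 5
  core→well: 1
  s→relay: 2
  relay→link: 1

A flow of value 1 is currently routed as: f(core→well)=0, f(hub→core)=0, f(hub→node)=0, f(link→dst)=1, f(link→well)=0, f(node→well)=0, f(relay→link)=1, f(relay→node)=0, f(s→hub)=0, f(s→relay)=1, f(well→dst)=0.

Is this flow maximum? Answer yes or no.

No

Residual path s→relay→node→well→dst has bottleneck 1 > 0.
Pushing 1 along it raises the flow to 2, so the given flow is not maximum.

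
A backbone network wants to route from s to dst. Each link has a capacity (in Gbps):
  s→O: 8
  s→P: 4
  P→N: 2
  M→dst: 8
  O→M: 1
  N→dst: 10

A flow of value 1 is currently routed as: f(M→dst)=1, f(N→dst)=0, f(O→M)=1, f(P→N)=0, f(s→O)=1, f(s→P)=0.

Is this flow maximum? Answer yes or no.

Residual path s→P→N→dst has bottleneck 2 > 0.
Pushing 2 along it raises the flow to 3, so the given flow is not maximum.

No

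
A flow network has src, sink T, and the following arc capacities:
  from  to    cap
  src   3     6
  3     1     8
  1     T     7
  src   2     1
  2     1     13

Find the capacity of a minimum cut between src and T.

7

Max flow = 7 (via 2 augmenting paths).
In the residual at optimum, the set reachable from src is {src}.
Cut edges: src→3 (cap 6), src→2 (cap 1). Sum = 7.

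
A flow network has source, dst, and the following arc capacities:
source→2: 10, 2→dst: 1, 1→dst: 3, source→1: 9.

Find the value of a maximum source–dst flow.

4

Augment source→2→dst: bottleneck 1. Total 1.
Augment source→1→dst: bottleneck 3. Total 4.
No augmenting path remains in the residual graph.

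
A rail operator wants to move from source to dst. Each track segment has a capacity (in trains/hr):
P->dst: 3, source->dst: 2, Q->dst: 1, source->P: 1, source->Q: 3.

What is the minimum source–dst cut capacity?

4

Max flow = 4 (via 3 augmenting paths).
In the residual at optimum, the set reachable from source is {Q, source}.
Cut edges: source->P (cap 1), source->dst (cap 2), Q->dst (cap 1). Sum = 4.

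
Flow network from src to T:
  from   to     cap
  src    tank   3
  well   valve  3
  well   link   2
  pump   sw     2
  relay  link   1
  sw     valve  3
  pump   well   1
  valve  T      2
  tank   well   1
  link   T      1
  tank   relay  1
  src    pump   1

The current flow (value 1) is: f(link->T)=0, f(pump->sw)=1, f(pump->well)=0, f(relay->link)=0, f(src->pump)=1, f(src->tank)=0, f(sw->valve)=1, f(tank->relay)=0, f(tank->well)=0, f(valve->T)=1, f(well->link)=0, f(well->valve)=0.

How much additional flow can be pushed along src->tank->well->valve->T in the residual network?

1

Residual capacities along the path: src->tank: 3, tank->well: 1, well->valve: 3, valve->T: 1.
Minimum is 1.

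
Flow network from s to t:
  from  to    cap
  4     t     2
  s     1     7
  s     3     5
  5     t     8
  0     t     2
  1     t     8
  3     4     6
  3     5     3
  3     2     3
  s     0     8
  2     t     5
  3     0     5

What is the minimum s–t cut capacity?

Max flow = 14 (via 4 augmenting paths).
In the residual at optimum, the set reachable from s is {0, s}.
Cut edges: s->3 (cap 5), s->1 (cap 7), 0->t (cap 2). Sum = 14.

14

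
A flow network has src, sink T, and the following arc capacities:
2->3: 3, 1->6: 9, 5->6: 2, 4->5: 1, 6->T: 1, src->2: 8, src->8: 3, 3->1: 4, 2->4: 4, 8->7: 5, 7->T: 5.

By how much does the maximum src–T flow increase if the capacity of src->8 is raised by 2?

Original max flow = 4.
After raising cap(src->8), augmenting paths through that edge carry 2 more units.
New max flow = 6. Increase = 2.

2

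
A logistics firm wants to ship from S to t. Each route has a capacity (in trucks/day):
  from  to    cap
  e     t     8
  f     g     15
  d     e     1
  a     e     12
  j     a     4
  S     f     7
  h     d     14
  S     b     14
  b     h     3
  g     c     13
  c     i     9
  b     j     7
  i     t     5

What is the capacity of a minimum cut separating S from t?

Max flow = 10 (via 3 augmenting paths).
In the residual at optimum, the set reachable from S is {S, b, c, d, f, g, h, i, j}.
Cut edges: j->a (cap 4), d->e (cap 1), i->t (cap 5). Sum = 10.

10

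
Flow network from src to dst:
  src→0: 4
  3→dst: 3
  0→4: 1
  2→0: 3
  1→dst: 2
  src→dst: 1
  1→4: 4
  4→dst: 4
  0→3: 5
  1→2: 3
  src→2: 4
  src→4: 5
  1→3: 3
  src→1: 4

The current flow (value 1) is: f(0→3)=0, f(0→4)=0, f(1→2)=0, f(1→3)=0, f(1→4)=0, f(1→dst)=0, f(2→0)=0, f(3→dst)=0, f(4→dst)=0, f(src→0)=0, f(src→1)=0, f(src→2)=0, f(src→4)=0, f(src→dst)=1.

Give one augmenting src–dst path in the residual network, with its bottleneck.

Residual along src→1→dst: src→1: 4, 1→dst: 2.
Bottleneck = min = 2.

src→1→dst, bottleneck 2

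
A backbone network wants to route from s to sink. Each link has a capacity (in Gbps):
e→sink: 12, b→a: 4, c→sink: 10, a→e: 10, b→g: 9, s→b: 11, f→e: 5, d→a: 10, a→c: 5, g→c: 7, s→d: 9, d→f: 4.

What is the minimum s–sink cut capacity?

20

Max flow = 20 (via 5 augmenting paths).
In the residual at optimum, the set reachable from s is {s}.
Cut edges: s→d (cap 9), s→b (cap 11). Sum = 20.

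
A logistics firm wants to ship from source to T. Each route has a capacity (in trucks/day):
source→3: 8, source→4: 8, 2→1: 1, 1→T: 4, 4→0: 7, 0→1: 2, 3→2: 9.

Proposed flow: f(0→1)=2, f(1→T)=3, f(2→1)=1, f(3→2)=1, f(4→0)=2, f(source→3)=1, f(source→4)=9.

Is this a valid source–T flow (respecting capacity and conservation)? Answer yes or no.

No

Capacity violated on source→4: flow 9 > capacity 8.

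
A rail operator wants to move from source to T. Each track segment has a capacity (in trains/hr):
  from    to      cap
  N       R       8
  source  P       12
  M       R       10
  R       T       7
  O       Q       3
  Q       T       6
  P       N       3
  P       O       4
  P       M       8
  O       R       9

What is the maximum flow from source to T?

Augment source→P→M→R→T: bottleneck 7. Total 7.
Augment source→P→O→Q→T: bottleneck 3. Total 10.
No augmenting path remains in the residual graph.

10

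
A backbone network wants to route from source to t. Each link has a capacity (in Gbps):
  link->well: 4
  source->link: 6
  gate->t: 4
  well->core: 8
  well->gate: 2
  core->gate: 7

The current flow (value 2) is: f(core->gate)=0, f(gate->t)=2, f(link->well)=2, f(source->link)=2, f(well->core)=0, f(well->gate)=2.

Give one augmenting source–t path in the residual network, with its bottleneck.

Residual along source->link->well->core->gate->t: source->link: 4, link->well: 2, well->core: 8, core->gate: 7, gate->t: 2.
Bottleneck = min = 2.

source->link->well->core->gate->t, bottleneck 2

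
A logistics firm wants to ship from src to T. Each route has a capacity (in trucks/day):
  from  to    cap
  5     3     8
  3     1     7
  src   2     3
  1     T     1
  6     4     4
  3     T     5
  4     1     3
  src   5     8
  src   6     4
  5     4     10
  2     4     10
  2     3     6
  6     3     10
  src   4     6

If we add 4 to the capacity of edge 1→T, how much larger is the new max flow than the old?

Original max flow = 6.
After raising cap(1→T), augmenting paths through that edge carry 4 more units.
New max flow = 10. Increase = 4.

4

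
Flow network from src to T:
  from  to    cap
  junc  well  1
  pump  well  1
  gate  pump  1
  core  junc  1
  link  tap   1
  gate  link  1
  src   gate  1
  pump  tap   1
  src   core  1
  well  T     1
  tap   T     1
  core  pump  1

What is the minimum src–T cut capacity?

2

Max flow = 2 (via 2 augmenting paths).
In the residual at optimum, the set reachable from src is {src}.
Cut edges: src->core (cap 1), src->gate (cap 1). Sum = 2.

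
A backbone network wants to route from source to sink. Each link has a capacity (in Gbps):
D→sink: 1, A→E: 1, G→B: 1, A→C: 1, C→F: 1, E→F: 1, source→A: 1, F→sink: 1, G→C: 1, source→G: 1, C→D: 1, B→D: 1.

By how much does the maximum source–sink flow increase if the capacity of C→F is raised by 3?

Original max flow = 2.
Edge C→F does not cross the min cut (source side {source}), so extra capacity there cannot help.
New max flow = 2. Increase = 0.

0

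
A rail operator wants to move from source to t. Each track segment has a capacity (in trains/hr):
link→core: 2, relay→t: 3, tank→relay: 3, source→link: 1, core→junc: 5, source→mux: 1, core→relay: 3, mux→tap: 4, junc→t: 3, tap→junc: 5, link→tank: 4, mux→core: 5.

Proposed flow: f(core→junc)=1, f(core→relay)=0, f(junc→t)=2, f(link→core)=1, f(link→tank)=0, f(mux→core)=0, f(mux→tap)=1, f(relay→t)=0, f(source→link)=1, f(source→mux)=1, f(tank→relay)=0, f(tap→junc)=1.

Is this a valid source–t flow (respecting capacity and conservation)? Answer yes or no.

Yes

Every edge has 0 ≤ f(e) ≤ cap(e).
At each intermediate node, inflow equals outflow.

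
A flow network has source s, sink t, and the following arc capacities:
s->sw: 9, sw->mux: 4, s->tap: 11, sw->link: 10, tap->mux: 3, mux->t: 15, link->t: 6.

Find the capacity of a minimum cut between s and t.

Max flow = 12 (via 3 augmenting paths).
In the residual at optimum, the set reachable from s is {s, tap}.
Cut edges: s->sw (cap 9), tap->mux (cap 3). Sum = 12.

12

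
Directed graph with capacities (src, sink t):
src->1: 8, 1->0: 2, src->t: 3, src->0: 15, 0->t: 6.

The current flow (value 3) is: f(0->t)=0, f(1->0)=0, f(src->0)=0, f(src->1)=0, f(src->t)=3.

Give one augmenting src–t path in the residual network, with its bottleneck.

Residual along src->0->t: src->0: 15, 0->t: 6.
Bottleneck = min = 6.

src->0->t, bottleneck 6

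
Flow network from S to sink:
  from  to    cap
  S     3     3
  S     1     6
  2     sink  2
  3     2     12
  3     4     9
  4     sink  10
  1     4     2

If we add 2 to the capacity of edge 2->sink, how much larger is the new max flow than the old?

Original max flow = 5.
Edge 2->sink does not cross the min cut (source side {1, S}), so extra capacity there cannot help.
New max flow = 5. Increase = 0.

0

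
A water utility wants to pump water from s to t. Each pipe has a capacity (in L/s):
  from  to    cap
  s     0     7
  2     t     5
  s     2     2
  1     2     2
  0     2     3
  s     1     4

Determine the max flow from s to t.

5

Augment s→2→t: bottleneck 2. Total 2.
Augment s→1→2→t: bottleneck 2. Total 4.
Augment s→0→2→t: bottleneck 1. Total 5.
No augmenting path remains in the residual graph.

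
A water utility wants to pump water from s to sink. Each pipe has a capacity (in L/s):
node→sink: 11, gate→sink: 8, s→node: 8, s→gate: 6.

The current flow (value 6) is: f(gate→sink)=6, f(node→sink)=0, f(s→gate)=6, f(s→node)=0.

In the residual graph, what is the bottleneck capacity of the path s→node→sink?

8

Residual capacities along the path: s→node: 8, node→sink: 11.
Minimum is 8.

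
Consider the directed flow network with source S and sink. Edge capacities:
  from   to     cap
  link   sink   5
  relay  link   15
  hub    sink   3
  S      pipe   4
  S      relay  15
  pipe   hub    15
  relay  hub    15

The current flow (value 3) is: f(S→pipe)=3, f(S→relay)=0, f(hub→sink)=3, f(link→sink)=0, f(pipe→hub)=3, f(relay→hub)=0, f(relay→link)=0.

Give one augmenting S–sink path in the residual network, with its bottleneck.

S→relay→link→sink, bottleneck 5

Residual along S→relay→link→sink: S→relay: 15, relay→link: 15, link→sink: 5.
Bottleneck = min = 5.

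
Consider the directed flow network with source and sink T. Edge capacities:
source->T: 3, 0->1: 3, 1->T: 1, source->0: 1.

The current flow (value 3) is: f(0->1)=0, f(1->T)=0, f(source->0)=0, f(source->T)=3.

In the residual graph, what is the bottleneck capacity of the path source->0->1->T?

Residual capacities along the path: source->0: 1, 0->1: 3, 1->T: 1.
Minimum is 1.

1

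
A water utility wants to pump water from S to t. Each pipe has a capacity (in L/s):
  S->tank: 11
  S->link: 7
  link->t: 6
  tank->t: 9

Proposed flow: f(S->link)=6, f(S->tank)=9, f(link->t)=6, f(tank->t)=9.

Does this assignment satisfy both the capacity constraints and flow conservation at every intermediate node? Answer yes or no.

Every edge has 0 ≤ f(e) ≤ cap(e).
At each intermediate node, inflow equals outflow.

Yes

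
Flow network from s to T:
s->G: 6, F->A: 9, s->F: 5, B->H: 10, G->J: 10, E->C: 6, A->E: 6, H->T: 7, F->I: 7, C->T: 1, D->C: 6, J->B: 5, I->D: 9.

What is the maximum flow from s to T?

6

Augment s->F->I->D->C->T: bottleneck 1. Total 1.
Augment s->G->J->B->H->T: bottleneck 5. Total 6.
No augmenting path remains in the residual graph.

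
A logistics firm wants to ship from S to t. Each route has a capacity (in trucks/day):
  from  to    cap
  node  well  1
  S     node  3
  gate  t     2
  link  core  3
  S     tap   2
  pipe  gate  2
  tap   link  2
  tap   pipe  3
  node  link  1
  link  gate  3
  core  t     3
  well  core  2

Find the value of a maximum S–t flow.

4

Augment S→tap→pipe→gate→t: bottleneck 2. Total 2.
Augment S→node→link→core→t: bottleneck 1. Total 3.
Augment S→node→well→core→t: bottleneck 1. Total 4.
No augmenting path remains in the residual graph.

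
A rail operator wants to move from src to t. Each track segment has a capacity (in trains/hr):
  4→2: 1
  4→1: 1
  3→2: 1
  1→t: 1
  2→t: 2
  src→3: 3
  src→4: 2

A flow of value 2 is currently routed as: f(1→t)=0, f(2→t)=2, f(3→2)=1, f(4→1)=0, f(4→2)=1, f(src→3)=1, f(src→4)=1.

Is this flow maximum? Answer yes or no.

No

Residual path src→4→1→t has bottleneck 1 > 0.
Pushing 1 along it raises the flow to 3, so the given flow is not maximum.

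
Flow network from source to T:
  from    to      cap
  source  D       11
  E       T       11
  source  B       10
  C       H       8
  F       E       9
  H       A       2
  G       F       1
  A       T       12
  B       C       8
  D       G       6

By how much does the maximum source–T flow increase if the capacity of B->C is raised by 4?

0

Original max flow = 3.
Edge B->C does not cross the min cut (source side {B, C, D, G, H, source}), so extra capacity there cannot help.
New max flow = 3. Increase = 0.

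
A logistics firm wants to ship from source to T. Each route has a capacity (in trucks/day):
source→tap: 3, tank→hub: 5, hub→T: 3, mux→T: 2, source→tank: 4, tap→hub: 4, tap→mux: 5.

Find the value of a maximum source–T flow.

Augment source→tap→mux→T: bottleneck 2. Total 2.
Augment source→tap→hub→T: bottleneck 1. Total 3.
Augment source→tank→hub→T: bottleneck 2. Total 5.
No augmenting path remains in the residual graph.

5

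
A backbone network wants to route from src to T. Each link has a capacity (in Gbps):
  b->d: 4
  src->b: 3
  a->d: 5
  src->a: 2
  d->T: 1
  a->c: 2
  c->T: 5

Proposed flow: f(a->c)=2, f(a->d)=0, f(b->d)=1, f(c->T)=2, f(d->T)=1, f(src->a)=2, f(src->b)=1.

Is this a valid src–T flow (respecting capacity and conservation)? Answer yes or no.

Yes

Every edge has 0 ≤ f(e) ≤ cap(e).
At each intermediate node, inflow equals outflow.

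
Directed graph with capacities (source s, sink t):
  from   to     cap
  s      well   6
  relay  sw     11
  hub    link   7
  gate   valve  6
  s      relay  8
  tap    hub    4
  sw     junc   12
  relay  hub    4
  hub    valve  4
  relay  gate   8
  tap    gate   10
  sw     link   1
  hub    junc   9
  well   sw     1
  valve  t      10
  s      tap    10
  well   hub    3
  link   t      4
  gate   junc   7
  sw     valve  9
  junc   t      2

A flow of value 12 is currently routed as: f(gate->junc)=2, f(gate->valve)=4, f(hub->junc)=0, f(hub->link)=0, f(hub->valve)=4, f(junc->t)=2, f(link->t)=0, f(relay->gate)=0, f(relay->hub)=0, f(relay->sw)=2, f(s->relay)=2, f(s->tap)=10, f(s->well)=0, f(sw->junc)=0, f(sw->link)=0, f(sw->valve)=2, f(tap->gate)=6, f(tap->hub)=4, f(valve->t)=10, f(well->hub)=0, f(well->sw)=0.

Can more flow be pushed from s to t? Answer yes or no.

Residual path s->relay->sw->link->t has bottleneck 1 > 0.
Pushing 1 along it raises the flow to 13, so the given flow is not maximum.

Yes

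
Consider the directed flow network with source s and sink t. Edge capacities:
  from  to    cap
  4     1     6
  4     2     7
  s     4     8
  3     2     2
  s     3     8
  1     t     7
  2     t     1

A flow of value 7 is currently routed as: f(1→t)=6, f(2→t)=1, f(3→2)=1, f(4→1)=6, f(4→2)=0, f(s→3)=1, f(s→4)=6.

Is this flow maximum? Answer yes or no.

Yes

Residual reachable from s: {2, 3, 4, s}; t is not reachable.
Saturated cut: 4→1, 2→t with total capacity 7 = current flow value. Flow is maximum.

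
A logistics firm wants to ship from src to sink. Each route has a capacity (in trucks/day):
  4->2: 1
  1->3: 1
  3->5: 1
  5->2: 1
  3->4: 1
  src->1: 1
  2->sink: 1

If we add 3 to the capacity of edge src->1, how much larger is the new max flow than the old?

Original max flow = 1.
Even with extra capacity on src->1, another cut of capacity 1 remains binding.
New max flow = 1. Increase = 0.

0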